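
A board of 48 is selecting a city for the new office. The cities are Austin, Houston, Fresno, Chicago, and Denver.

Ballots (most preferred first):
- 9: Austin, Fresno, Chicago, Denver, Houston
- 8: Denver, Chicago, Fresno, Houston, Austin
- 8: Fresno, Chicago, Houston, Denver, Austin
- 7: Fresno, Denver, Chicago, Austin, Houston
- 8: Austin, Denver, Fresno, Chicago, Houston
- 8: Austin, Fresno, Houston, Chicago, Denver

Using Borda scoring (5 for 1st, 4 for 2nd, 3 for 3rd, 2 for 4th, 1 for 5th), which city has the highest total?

Fresno

Austin: 9×5 + 8×1 + 8×1 + 7×2 + 8×5 + 8×5 = 155
Houston: 9×1 + 8×2 + 8×3 + 7×1 + 8×1 + 8×3 = 88
Fresno: 9×4 + 8×3 + 8×5 + 7×5 + 8×3 + 8×4 = 191
Chicago: 9×3 + 8×4 + 8×4 + 7×3 + 8×2 + 8×2 = 144
Denver: 9×2 + 8×5 + 8×2 + 7×4 + 8×4 + 8×1 = 142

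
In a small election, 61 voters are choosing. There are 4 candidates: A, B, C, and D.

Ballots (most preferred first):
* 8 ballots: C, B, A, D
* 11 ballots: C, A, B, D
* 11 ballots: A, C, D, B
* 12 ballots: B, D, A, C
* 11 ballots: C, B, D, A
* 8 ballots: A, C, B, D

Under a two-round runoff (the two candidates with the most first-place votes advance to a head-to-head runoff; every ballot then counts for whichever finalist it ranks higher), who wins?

A

Round 1 first-place votes: A 19, B 12, C 30, D 0. C and A advance.
Runoff: C is ranked above A on 30 ballots, A above C on 31.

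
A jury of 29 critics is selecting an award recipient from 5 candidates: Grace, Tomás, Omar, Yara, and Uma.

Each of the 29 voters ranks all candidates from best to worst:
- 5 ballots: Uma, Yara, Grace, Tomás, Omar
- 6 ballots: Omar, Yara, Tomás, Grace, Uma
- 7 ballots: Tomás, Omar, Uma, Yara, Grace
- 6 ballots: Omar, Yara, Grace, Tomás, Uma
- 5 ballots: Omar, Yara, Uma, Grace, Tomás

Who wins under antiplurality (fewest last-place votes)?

Last-place votes: Grace 7, Tomás 5, Omar 5, Yara 0, Uma 12.

Yara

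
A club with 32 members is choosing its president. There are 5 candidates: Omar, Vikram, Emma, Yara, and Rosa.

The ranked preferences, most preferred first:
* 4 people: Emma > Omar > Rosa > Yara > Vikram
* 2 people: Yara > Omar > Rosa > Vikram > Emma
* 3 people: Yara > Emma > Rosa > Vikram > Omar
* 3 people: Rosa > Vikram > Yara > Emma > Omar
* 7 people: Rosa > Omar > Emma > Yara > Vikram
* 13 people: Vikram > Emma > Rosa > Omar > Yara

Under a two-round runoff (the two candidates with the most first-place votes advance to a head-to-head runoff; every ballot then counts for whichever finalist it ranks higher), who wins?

Rosa

Round 1 first-place votes: Omar 0, Vikram 13, Emma 4, Yara 5, Rosa 10. Vikram and Rosa advance.
Runoff: Vikram is ranked above Rosa on 13 ballots, Rosa above Vikram on 19.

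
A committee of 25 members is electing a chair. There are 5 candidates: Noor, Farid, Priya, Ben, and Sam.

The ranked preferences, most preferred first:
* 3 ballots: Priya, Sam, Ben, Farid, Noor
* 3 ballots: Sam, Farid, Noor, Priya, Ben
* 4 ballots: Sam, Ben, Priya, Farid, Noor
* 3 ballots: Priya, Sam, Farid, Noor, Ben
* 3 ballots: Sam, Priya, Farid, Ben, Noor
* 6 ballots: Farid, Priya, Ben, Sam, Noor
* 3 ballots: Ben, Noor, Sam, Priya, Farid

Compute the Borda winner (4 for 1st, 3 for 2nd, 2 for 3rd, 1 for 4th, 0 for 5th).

Sam

Noor: 3×0 + 3×2 + 4×0 + 3×1 + 3×0 + 6×0 + 3×3 = 18
Farid: 3×1 + 3×3 + 4×1 + 3×2 + 3×2 + 6×4 + 3×0 = 52
Priya: 3×4 + 3×1 + 4×2 + 3×4 + 3×3 + 6×3 + 3×1 = 65
Ben: 3×2 + 3×0 + 4×3 + 3×0 + 3×1 + 6×2 + 3×4 = 45
Sam: 3×3 + 3×4 + 4×4 + 3×3 + 3×4 + 6×1 + 3×2 = 70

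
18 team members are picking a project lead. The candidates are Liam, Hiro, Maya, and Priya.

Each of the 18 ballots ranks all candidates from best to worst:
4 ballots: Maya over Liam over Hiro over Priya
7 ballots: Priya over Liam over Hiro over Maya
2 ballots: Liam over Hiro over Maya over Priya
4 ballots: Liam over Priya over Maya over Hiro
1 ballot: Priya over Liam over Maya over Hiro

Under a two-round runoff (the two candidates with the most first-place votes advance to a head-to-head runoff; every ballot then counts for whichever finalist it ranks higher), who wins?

Round 1 first-place votes: Liam 6, Hiro 0, Maya 4, Priya 8. Priya and Liam advance.
Runoff: Priya is ranked above Liam on 8 ballots, Liam above Priya on 10.

Liam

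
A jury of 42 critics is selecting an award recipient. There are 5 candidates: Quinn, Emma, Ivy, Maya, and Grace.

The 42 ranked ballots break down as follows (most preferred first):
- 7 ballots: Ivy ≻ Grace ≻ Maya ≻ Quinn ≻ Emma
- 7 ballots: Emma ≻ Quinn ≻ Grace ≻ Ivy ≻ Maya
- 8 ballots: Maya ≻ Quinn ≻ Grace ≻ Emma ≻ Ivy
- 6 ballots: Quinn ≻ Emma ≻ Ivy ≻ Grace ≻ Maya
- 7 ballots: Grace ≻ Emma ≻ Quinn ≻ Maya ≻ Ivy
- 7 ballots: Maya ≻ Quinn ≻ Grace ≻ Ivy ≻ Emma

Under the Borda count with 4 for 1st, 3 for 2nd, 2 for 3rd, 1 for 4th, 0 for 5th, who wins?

Quinn

Quinn: 7×1 + 7×3 + 8×3 + 6×4 + 7×2 + 7×3 = 111
Emma: 7×0 + 7×4 + 8×1 + 6×3 + 7×3 + 7×0 = 75
Ivy: 7×4 + 7×1 + 8×0 + 6×2 + 7×0 + 7×1 = 54
Maya: 7×2 + 7×0 + 8×4 + 6×0 + 7×1 + 7×4 = 81
Grace: 7×3 + 7×2 + 8×2 + 6×1 + 7×4 + 7×2 = 99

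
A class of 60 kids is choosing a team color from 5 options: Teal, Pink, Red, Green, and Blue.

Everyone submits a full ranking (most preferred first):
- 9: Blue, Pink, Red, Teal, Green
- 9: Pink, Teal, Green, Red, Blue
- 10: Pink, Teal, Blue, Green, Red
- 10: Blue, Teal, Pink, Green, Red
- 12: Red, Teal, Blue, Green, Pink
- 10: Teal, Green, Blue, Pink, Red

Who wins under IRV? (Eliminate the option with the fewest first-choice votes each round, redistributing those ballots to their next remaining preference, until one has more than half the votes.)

Blue

Round 1: Teal 10, Pink 19, Red 12, Green 0, Blue 19. Green eliminated.
Round 2: Teal 10, Pink 19, Red 12, Blue 19. Teal eliminated.
Round 3: Pink 19, Red 12, Blue 29. Red eliminated.
Round 4: Pink 19, Blue 41. Blue has a majority (≥31).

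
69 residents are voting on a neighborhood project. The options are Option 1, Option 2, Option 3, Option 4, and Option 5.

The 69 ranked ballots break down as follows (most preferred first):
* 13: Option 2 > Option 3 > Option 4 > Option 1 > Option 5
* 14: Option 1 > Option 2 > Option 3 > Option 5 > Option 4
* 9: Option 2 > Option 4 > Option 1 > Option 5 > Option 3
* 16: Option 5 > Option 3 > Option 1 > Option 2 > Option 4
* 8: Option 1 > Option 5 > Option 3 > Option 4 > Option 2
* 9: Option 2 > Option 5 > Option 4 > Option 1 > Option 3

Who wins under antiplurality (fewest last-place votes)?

Last-place votes: Option 1 0, Option 2 8, Option 3 18, Option 4 30, Option 5 13.

Option 1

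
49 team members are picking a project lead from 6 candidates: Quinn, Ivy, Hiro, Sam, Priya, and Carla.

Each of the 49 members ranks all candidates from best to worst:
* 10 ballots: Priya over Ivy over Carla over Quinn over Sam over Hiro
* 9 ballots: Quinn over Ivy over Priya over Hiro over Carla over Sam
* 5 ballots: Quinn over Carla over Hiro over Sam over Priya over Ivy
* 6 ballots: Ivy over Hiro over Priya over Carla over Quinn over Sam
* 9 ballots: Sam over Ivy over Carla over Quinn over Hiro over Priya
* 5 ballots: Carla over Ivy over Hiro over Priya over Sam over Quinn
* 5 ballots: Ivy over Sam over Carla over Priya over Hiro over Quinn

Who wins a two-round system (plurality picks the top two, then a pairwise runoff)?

Ivy

Round 1 first-place votes: Quinn 14, Ivy 11, Hiro 0, Sam 9, Priya 10, Carla 5. Quinn and Ivy advance.
Runoff: Quinn is ranked above Ivy on 14 ballots, Ivy above Quinn on 35.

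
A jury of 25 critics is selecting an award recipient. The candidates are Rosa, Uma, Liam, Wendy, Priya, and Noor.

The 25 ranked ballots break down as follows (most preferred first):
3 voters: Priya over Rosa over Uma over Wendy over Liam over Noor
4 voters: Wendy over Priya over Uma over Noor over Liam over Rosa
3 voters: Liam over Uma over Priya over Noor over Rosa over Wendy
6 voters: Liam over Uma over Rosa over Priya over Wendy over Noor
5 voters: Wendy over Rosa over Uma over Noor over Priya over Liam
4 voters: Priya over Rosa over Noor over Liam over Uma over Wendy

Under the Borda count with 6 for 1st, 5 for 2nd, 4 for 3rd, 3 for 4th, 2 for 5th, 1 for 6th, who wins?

Rosa: 3×5 + 4×1 + 3×2 + 6×4 + 5×5 + 4×5 = 94
Uma: 3×4 + 4×4 + 3×5 + 6×5 + 5×4 + 4×2 = 101
Liam: 3×2 + 4×2 + 3×6 + 6×6 + 5×1 + 4×3 = 85
Wendy: 3×3 + 4×6 + 3×1 + 6×2 + 5×6 + 4×1 = 82
Priya: 3×6 + 4×5 + 3×4 + 6×3 + 5×2 + 4×6 = 102
Noor: 3×1 + 4×3 + 3×3 + 6×1 + 5×3 + 4×4 = 61

Priya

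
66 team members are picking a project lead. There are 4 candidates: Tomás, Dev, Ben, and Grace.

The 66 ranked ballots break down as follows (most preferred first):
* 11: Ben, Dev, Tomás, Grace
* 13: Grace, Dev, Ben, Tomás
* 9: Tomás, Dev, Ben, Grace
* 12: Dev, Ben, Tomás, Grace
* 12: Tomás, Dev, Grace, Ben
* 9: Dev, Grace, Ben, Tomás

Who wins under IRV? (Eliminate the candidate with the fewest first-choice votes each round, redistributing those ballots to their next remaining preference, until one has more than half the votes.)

Round 1: Tomás 21, Dev 21, Ben 11, Grace 13. Ben eliminated.
Round 2: Tomás 21, Dev 32, Grace 13. Grace eliminated.
Round 3: Tomás 21, Dev 45. Dev has a majority (≥34).

Dev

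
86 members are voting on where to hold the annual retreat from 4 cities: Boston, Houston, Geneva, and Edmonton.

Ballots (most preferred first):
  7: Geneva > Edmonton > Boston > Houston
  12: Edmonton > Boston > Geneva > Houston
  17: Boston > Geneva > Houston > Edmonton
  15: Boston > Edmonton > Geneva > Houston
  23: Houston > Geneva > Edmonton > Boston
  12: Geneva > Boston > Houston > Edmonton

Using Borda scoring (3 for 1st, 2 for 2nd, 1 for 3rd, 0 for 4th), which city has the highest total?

Geneva

Boston: 7×1 + 12×2 + 17×3 + 15×3 + 23×0 + 12×2 = 151
Houston: 7×0 + 12×0 + 17×1 + 15×0 + 23×3 + 12×1 = 98
Geneva: 7×3 + 12×1 + 17×2 + 15×1 + 23×2 + 12×3 = 164
Edmonton: 7×2 + 12×3 + 17×0 + 15×2 + 23×1 + 12×0 = 103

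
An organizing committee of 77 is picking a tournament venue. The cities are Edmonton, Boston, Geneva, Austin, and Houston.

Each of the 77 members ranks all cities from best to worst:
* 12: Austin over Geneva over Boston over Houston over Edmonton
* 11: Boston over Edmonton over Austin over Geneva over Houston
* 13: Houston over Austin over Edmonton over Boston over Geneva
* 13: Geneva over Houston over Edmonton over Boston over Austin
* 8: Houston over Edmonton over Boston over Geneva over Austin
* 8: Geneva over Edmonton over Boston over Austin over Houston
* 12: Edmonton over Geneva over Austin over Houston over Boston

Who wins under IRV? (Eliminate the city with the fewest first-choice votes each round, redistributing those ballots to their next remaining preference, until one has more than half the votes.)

Edmonton

Round 1: Edmonton 12, Boston 11, Geneva 21, Austin 12, Houston 21. Boston eliminated.
Round 2: Edmonton 23, Geneva 21, Austin 12, Houston 21. Austin eliminated.
Round 3: Edmonton 23, Geneva 33, Houston 21. Houston eliminated.
Round 4: Edmonton 44, Geneva 33. Edmonton has a majority (≥39).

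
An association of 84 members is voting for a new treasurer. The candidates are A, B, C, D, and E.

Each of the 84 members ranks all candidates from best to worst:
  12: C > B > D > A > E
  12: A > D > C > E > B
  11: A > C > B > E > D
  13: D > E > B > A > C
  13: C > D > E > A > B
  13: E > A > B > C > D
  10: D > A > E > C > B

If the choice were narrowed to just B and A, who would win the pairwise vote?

B is ranked above A on 25 ballots; A above B on 59.

A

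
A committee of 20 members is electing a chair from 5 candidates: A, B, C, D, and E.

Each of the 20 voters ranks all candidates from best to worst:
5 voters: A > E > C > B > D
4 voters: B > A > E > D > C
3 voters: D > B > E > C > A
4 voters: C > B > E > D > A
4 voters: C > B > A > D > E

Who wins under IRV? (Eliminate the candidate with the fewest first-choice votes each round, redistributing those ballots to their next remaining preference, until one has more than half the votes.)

C

Round 1: A 5, B 4, C 8, D 3, E 0. E eliminated.
Round 2: A 5, B 4, C 8, D 3. D eliminated.
Round 3: A 5, B 7, C 8. A eliminated.
Round 4: B 7, C 13. C has a majority (≥11).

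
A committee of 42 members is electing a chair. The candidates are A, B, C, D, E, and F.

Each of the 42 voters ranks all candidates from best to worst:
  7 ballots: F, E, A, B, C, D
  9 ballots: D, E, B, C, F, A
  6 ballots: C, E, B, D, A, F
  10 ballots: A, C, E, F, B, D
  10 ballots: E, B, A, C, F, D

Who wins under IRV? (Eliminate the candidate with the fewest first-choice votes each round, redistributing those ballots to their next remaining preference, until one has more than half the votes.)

E

Round 1: A 10, B 0, C 6, D 9, E 10, F 7. B eliminated.
Round 2: A 10, C 6, D 9, E 10, F 7. C eliminated.
Round 3: A 10, D 9, E 16, F 7. F eliminated.
Round 4: A 10, D 9, E 23. E has a majority (≥22).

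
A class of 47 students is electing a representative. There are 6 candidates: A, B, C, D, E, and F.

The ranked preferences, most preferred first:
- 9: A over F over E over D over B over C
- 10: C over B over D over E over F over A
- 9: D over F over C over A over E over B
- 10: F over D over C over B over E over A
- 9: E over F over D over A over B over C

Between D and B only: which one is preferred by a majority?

D is ranked above B on 37 ballots; B above D on 10.

D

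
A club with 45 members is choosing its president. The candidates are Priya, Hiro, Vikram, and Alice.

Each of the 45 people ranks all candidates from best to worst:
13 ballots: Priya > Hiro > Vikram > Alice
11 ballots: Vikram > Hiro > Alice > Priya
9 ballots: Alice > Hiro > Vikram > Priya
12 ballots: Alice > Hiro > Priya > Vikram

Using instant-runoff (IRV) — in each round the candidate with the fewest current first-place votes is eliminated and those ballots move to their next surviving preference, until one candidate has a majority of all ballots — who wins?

Round 1: Priya 13, Hiro 0, Vikram 11, Alice 21. Hiro eliminated.
Round 2: Priya 13, Vikram 11, Alice 21. Vikram eliminated.
Round 3: Priya 13, Alice 32. Alice has a majority (≥23).

Alice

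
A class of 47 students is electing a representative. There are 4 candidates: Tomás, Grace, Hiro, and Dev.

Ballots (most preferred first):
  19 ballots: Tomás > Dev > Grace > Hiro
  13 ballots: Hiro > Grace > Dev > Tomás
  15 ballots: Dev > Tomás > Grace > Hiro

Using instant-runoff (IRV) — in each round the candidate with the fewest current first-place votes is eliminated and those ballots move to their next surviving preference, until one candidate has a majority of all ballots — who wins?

Round 1: Tomás 19, Grace 0, Hiro 13, Dev 15. Grace eliminated.
Round 2: Tomás 19, Hiro 13, Dev 15. Hiro eliminated.
Round 3: Tomás 19, Dev 28. Dev has a majority (≥24).

Dev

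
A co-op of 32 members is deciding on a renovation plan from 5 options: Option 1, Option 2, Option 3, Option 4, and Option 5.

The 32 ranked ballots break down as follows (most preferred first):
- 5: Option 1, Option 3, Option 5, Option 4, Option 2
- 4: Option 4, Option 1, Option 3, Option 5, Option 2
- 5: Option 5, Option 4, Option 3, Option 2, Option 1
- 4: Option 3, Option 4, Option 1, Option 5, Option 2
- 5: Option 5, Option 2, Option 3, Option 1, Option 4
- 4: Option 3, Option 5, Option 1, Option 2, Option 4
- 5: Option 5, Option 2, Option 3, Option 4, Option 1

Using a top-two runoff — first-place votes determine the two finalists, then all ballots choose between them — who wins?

Option 3

Round 1 first-place votes: Option 1 5, Option 2 0, Option 3 8, Option 4 4, Option 5 15. Option 5 and Option 3 advance.
Runoff: Option 5 is ranked above Option 3 on 15 ballots, Option 3 above Option 5 on 17.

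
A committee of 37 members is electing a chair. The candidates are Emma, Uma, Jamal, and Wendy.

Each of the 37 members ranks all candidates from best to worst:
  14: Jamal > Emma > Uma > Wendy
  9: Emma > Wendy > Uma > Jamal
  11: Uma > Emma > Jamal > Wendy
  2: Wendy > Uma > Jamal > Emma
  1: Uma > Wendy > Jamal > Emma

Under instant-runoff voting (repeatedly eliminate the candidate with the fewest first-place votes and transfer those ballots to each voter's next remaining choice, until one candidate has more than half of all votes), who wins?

Uma

Round 1: Emma 9, Uma 12, Jamal 14, Wendy 2. Wendy eliminated.
Round 2: Emma 9, Uma 14, Jamal 14. Emma eliminated.
Round 3: Uma 23, Jamal 14. Uma has a majority (≥19).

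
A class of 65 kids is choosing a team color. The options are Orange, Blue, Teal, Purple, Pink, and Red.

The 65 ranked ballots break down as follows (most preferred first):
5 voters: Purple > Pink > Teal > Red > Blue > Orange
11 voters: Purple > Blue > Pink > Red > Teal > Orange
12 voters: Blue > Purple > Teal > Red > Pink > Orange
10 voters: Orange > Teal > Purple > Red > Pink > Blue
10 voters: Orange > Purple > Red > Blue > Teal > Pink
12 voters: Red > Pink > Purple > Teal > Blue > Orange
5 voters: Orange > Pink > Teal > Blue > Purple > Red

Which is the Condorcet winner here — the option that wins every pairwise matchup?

Purple vs Orange: 40–25
Purple vs Blue: 48–17
Purple vs Teal: 50–15
Purple vs Pink: 48–17
Purple vs Red: 53–12
Purple beats every other option.

Purple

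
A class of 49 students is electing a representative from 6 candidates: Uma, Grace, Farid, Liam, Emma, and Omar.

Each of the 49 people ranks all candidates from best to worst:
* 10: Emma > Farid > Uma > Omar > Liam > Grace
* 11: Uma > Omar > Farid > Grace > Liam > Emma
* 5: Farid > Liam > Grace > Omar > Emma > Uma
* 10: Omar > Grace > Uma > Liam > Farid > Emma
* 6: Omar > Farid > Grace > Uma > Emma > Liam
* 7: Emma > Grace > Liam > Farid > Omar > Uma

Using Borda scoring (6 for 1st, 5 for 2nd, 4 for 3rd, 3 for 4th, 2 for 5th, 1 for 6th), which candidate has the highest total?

Omar

Uma: 10×4 + 11×6 + 5×1 + 10×4 + 6×3 + 7×1 = 176
Grace: 10×1 + 11×3 + 5×4 + 10×5 + 6×4 + 7×5 = 172
Farid: 10×5 + 11×4 + 5×6 + 10×2 + 6×5 + 7×3 = 195
Liam: 10×2 + 11×2 + 5×5 + 10×3 + 6×1 + 7×4 = 131
Emma: 10×6 + 11×1 + 5×2 + 10×1 + 6×2 + 7×6 = 145
Omar: 10×3 + 11×5 + 5×3 + 10×6 + 6×6 + 7×2 = 210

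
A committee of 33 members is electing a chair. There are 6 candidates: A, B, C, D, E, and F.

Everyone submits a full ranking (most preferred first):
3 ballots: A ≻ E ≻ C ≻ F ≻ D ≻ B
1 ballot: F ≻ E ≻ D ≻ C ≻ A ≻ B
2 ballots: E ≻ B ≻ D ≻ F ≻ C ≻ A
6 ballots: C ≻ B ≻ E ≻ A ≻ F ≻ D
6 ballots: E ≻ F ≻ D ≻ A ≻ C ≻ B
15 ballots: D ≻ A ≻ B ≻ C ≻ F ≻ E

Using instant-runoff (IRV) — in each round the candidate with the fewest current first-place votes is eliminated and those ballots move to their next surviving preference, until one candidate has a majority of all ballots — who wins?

E

Round 1: A 3, B 0, C 6, D 15, E 8, F 1. B eliminated.
Round 2: A 3, C 6, D 15, E 8, F 1. F eliminated.
Round 3: A 3, C 6, D 15, E 9. A eliminated.
Round 4: C 6, D 15, E 12. C eliminated.
Round 5: D 15, E 18. E has a majority (≥17).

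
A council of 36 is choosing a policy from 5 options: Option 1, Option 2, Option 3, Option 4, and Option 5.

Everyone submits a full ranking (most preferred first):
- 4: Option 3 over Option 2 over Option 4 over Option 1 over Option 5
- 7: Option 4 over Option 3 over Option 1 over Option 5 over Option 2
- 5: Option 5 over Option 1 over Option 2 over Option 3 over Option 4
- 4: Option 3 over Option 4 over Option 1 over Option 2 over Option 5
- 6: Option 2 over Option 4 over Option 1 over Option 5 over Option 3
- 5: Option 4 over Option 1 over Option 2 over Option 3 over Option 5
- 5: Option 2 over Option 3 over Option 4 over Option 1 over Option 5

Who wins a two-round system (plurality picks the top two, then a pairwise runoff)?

Option 2

Round 1 first-place votes: Option 1 0, Option 2 11, Option 3 8, Option 4 12, Option 5 5. Option 4 and Option 2 advance.
Runoff: Option 4 is ranked above Option 2 on 16 ballots, Option 2 above Option 4 on 20.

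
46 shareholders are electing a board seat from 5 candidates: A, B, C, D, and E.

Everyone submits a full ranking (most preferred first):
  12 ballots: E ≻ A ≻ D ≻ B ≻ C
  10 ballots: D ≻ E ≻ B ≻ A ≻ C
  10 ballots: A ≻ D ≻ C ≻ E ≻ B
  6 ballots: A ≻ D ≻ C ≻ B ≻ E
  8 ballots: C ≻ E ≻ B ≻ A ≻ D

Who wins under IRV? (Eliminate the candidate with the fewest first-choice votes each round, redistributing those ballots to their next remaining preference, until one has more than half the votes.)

Round 1: A 16, B 0, C 8, D 10, E 12. B eliminated.
Round 2: A 16, C 8, D 10, E 12. C eliminated.
Round 3: A 16, D 10, E 20. D eliminated.
Round 4: A 16, E 30. E has a majority (≥24).

E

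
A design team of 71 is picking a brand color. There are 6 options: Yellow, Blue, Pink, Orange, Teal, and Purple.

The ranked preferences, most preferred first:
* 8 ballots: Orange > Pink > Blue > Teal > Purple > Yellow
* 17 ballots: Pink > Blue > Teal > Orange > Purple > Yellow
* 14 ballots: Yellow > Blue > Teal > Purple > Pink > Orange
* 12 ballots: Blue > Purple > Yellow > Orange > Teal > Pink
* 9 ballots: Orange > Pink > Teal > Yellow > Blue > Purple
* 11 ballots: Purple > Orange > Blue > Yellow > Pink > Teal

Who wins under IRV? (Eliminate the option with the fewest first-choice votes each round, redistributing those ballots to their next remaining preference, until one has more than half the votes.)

Round 1: Yellow 14, Blue 12, Pink 17, Orange 17, Teal 0, Purple 11. Teal eliminated.
Round 2: Yellow 14, Blue 12, Pink 17, Orange 17, Purple 11. Purple eliminated.
Round 3: Yellow 14, Blue 12, Pink 17, Orange 28. Blue eliminated.
Round 4: Yellow 26, Pink 17, Orange 28. Pink eliminated.
Round 5: Yellow 26, Orange 45. Orange has a majority (≥36).

Orange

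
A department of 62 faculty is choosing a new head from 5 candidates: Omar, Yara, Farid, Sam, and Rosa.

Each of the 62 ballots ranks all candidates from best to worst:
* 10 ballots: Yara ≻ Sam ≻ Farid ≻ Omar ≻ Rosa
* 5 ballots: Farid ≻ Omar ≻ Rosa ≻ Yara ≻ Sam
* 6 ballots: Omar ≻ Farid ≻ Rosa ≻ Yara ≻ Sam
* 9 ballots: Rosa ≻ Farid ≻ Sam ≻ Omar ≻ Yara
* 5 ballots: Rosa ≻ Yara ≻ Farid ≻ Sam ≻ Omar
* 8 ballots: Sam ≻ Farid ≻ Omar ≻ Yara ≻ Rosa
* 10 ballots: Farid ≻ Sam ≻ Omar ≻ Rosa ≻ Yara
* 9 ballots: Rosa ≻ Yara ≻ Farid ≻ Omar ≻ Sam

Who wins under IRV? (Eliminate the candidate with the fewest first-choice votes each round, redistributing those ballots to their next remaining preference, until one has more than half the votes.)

Farid

Round 1: Omar 6, Yara 10, Farid 15, Sam 8, Rosa 23. Omar eliminated.
Round 2: Yara 10, Farid 21, Sam 8, Rosa 23. Sam eliminated.
Round 3: Yara 10, Farid 29, Rosa 23. Yara eliminated.
Round 4: Farid 39, Rosa 23. Farid has a majority (≥32).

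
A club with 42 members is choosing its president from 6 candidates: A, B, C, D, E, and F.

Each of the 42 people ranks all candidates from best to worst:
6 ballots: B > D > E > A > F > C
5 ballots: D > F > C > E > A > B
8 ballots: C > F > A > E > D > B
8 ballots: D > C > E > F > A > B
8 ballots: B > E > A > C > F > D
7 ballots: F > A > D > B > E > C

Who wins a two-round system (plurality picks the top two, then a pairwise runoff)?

D

Round 1 first-place votes: A 0, B 14, C 8, D 13, E 0, F 7. B and D advance.
Runoff: B is ranked above D on 14 ballots, D above B on 28.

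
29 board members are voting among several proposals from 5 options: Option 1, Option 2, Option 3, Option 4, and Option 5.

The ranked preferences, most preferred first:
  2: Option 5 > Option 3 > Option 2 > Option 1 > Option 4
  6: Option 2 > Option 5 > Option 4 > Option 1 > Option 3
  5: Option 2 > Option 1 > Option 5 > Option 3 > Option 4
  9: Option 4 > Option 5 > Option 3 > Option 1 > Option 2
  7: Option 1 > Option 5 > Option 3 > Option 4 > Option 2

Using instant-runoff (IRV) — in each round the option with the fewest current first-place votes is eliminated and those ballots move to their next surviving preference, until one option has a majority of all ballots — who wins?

Round 1: Option 1 7, Option 2 11, Option 3 0, Option 4 9, Option 5 2. Option 3 eliminated.
Round 2: Option 1 7, Option 2 11, Option 4 9, Option 5 2. Option 5 eliminated.
Round 3: Option 1 7, Option 2 13, Option 4 9. Option 1 eliminated.
Round 4: Option 2 13, Option 4 16. Option 4 has a majority (≥15).

Option 4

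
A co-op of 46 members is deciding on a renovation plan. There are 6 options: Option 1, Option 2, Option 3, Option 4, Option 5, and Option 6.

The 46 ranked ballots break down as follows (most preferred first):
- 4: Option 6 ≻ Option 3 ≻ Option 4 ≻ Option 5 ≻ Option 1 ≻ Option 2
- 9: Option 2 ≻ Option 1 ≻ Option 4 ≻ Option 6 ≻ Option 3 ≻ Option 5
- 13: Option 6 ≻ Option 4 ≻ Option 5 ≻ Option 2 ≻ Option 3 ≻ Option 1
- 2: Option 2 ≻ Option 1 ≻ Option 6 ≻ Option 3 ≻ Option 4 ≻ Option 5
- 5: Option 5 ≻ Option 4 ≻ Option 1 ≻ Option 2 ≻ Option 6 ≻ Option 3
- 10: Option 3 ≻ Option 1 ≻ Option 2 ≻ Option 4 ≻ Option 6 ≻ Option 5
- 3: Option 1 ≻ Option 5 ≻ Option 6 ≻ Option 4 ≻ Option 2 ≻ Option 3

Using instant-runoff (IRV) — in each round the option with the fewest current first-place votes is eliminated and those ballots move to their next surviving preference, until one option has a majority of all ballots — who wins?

Option 2

Round 1: Option 1 3, Option 2 11, Option 3 10, Option 4 0, Option 5 5, Option 6 17. Option 4 eliminated.
Round 2: Option 1 3, Option 2 11, Option 3 10, Option 5 5, Option 6 17. Option 1 eliminated.
Round 3: Option 2 11, Option 3 10, Option 5 8, Option 6 17. Option 5 eliminated.
Round 4: Option 2 16, Option 3 10, Option 6 20. Option 3 eliminated.
Round 5: Option 2 26, Option 6 20. Option 2 has a majority (≥24).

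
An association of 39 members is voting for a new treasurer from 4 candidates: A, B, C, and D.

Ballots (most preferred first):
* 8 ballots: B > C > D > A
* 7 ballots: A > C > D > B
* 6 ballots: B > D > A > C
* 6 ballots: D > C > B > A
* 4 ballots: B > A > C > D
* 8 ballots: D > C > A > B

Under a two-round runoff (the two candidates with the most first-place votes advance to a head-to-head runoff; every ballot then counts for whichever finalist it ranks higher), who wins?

Round 1 first-place votes: A 7, B 18, C 0, D 14. B and D advance.
Runoff: B is ranked above D on 18 ballots, D above B on 21.

D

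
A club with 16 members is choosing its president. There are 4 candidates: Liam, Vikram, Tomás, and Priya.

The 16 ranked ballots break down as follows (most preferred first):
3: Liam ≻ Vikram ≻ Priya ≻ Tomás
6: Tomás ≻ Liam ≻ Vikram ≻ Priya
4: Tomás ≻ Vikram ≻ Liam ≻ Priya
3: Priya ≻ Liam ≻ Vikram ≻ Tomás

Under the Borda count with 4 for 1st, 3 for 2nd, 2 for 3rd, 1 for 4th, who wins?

Liam

Liam: 3×4 + 6×3 + 4×2 + 3×3 = 47
Vikram: 3×3 + 6×2 + 4×3 + 3×2 = 39
Tomás: 3×1 + 6×4 + 4×4 + 3×1 = 46
Priya: 3×2 + 6×1 + 4×1 + 3×4 = 28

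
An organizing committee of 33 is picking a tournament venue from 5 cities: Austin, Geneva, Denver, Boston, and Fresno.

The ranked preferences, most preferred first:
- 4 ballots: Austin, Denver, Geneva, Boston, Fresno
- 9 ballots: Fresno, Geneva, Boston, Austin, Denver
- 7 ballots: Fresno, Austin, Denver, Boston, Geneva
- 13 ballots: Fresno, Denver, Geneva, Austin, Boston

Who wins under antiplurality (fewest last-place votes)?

Last-place votes: Austin 0, Geneva 7, Denver 9, Boston 13, Fresno 4.

Austin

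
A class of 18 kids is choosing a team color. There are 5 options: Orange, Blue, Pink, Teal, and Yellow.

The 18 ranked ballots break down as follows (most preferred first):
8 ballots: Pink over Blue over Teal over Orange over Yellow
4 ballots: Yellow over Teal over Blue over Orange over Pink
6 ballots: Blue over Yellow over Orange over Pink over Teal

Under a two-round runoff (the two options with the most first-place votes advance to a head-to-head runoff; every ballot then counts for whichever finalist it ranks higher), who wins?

Round 1 first-place votes: Orange 0, Blue 6, Pink 8, Teal 0, Yellow 4. Pink and Blue advance.
Runoff: Pink is ranked above Blue on 8 ballots, Blue above Pink on 10.

Blue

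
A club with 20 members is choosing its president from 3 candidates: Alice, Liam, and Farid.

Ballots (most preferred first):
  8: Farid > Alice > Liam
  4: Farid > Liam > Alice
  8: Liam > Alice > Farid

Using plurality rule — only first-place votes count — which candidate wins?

Farid

First-place votes: Alice 0, Liam 8, Farid 12.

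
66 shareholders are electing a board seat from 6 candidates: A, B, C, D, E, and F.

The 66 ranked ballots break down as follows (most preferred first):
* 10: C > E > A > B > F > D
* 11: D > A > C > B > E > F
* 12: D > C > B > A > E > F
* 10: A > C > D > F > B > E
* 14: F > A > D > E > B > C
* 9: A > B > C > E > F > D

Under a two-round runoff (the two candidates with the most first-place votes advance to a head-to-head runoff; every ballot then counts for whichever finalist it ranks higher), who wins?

A

Round 1 first-place votes: A 19, B 0, C 10, D 23, E 0, F 14. D and A advance.
Runoff: D is ranked above A on 23 ballots, A above D on 43.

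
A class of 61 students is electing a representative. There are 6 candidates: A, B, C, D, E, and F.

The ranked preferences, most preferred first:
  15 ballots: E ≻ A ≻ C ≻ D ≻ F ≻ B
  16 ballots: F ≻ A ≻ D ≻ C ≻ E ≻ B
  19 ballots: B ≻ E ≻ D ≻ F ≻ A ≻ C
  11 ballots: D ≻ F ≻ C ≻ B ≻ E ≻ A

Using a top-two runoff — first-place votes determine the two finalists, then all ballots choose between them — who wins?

F

Round 1 first-place votes: A 0, B 19, C 0, D 11, E 15, F 16. B and F advance.
Runoff: B is ranked above F on 19 ballots, F above B on 42.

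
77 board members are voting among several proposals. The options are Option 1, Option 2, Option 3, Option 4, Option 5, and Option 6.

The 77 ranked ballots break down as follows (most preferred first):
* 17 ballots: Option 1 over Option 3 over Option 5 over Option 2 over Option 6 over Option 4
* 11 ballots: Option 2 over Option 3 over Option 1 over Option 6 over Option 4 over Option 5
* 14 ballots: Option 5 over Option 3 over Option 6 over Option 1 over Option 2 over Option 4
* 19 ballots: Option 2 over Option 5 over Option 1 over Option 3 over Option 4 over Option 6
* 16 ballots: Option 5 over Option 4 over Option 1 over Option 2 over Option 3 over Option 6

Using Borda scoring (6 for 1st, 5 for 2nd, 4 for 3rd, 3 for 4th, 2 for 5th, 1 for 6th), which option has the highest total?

Option 5

Option 1: 17×6 + 11×4 + 14×3 + 19×4 + 16×4 = 328
Option 2: 17×3 + 11×6 + 14×2 + 19×6 + 16×3 = 307
Option 3: 17×5 + 11×5 + 14×5 + 19×3 + 16×2 = 299
Option 4: 17×1 + 11×2 + 14×1 + 19×2 + 16×5 = 171
Option 5: 17×4 + 11×1 + 14×6 + 19×5 + 16×6 = 354
Option 6: 17×2 + 11×3 + 14×4 + 19×1 + 16×1 = 158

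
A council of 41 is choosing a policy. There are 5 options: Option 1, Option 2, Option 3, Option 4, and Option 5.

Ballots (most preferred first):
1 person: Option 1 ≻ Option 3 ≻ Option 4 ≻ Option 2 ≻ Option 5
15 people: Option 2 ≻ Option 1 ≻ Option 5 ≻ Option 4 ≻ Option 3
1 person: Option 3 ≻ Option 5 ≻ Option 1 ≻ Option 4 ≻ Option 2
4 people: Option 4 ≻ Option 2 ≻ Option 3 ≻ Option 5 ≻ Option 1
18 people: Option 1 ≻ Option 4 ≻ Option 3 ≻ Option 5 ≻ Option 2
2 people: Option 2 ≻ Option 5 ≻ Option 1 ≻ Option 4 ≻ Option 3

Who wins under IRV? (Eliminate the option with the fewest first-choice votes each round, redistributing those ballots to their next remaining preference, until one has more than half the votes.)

Option 2

Round 1: Option 1 19, Option 2 17, Option 3 1, Option 4 4, Option 5 0. Option 5 eliminated.
Round 2: Option 1 19, Option 2 17, Option 3 1, Option 4 4. Option 3 eliminated.
Round 3: Option 1 20, Option 2 17, Option 4 4. Option 4 eliminated.
Round 4: Option 1 20, Option 2 21. Option 2 has a majority (≥21).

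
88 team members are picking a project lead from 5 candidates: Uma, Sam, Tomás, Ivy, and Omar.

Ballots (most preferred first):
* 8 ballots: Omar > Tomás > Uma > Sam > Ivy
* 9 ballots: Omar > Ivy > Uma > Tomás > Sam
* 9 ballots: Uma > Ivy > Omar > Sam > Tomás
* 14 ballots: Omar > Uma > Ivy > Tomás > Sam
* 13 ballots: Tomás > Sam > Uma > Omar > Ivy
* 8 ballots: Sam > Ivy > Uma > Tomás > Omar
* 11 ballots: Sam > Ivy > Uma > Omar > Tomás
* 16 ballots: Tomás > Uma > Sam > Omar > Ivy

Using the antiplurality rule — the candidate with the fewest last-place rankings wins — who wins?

Last-place votes: Uma 0, Sam 23, Tomás 20, Ivy 37, Omar 8.

Uma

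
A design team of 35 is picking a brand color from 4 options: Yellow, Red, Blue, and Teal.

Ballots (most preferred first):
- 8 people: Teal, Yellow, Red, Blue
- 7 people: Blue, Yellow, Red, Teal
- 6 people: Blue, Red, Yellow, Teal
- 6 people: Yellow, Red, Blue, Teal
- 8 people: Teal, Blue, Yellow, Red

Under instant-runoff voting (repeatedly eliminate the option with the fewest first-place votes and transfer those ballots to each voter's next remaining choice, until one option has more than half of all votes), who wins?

Blue

Round 1: Yellow 6, Red 0, Blue 13, Teal 16. Red eliminated.
Round 2: Yellow 6, Blue 13, Teal 16. Yellow eliminated.
Round 3: Blue 19, Teal 16. Blue has a majority (≥18).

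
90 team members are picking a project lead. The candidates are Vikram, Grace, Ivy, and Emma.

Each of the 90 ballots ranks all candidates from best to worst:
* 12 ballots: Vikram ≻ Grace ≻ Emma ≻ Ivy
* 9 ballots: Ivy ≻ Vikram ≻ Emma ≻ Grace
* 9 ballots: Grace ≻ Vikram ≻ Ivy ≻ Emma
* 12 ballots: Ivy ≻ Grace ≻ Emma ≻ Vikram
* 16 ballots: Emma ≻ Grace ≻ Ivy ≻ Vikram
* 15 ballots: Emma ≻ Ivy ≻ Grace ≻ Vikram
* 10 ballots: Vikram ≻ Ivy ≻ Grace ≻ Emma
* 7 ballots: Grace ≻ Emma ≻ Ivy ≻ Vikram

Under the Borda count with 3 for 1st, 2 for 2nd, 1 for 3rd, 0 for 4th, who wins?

Vikram: 12×3 + 9×2 + 9×2 + 12×0 + 16×0 + 15×0 + 10×3 + 7×0 = 102
Grace: 12×2 + 9×0 + 9×3 + 12×2 + 16×2 + 15×1 + 10×1 + 7×3 = 153
Ivy: 12×0 + 9×3 + 9×1 + 12×3 + 16×1 + 15×2 + 10×2 + 7×1 = 145
Emma: 12×1 + 9×1 + 9×0 + 12×1 + 16×3 + 15×3 + 10×0 + 7×2 = 140

Grace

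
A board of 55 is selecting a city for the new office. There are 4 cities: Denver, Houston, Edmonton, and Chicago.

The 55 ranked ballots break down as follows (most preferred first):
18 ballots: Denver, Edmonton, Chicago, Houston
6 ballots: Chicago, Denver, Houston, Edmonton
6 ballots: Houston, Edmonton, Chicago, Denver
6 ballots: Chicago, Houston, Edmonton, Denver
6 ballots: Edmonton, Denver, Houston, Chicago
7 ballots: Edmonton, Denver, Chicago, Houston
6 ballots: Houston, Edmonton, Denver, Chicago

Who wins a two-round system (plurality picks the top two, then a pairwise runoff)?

Edmonton

Round 1 first-place votes: Denver 18, Houston 12, Edmonton 13, Chicago 12. Denver and Edmonton advance.
Runoff: Denver is ranked above Edmonton on 24 ballots, Edmonton above Denver on 31.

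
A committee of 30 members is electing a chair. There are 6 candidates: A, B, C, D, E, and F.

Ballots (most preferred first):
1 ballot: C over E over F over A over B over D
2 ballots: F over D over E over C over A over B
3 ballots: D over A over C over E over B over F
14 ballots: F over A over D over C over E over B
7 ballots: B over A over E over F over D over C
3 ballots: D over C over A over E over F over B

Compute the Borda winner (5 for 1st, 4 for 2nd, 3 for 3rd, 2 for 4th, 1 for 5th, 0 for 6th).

A: 1×2 + 2×1 + 3×4 + 14×4 + 7×4 + 3×3 = 109
B: 1×1 + 2×0 + 3×1 + 14×0 + 7×5 + 3×0 = 39
C: 1×5 + 2×2 + 3×3 + 14×2 + 7×0 + 3×4 = 58
D: 1×0 + 2×4 + 3×5 + 14×3 + 7×1 + 3×5 = 87
E: 1×4 + 2×3 + 3×2 + 14×1 + 7×3 + 3×2 = 57
F: 1×3 + 2×5 + 3×0 + 14×5 + 7×2 + 3×1 = 100

A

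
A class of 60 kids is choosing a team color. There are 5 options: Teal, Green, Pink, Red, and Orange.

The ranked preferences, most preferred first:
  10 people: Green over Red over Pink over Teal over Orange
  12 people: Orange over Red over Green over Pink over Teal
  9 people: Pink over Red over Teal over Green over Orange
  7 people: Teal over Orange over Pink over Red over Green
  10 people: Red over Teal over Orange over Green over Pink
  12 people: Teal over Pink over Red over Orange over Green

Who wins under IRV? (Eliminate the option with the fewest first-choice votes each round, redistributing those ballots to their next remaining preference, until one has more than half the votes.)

Round 1: Teal 19, Green 10, Pink 9, Red 10, Orange 12. Pink eliminated.
Round 2: Teal 19, Green 10, Red 19, Orange 12. Green eliminated.
Round 3: Teal 19, Red 29, Orange 12. Orange eliminated.
Round 4: Teal 19, Red 41. Red has a majority (≥31).

Red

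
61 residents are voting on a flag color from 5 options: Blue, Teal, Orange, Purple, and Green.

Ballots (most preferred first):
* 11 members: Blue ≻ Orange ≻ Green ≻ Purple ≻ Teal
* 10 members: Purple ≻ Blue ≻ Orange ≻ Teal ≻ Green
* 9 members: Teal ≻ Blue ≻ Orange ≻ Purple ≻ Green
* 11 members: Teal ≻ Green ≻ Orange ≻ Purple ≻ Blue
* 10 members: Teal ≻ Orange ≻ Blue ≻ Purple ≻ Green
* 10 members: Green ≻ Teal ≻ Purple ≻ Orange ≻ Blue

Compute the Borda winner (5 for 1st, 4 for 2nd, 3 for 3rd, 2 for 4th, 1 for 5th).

Blue: 11×5 + 10×4 + 9×4 + 11×1 + 10×3 + 10×1 = 182
Teal: 11×1 + 10×2 + 9×5 + 11×5 + 10×5 + 10×4 = 221
Orange: 11×4 + 10×3 + 9×3 + 11×3 + 10×4 + 10×2 = 194
Purple: 11×2 + 10×5 + 9×2 + 11×2 + 10×2 + 10×3 = 162
Green: 11×3 + 10×1 + 9×1 + 11×4 + 10×1 + 10×5 = 156

Teal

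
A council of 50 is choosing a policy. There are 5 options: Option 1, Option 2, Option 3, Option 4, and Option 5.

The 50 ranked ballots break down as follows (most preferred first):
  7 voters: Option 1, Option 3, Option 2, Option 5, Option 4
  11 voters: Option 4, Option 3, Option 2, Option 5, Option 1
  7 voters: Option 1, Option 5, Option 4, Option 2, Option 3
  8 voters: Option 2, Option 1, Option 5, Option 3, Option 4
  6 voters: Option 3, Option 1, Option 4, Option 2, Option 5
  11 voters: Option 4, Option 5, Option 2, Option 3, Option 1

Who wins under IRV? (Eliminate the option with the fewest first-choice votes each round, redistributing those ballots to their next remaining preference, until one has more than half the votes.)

Round 1: Option 1 14, Option 2 8, Option 3 6, Option 4 22, Option 5 0. Option 5 eliminated.
Round 2: Option 1 14, Option 2 8, Option 3 6, Option 4 22. Option 3 eliminated.
Round 3: Option 1 20, Option 2 8, Option 4 22. Option 2 eliminated.
Round 4: Option 1 28, Option 4 22. Option 1 has a majority (≥26).

Option 1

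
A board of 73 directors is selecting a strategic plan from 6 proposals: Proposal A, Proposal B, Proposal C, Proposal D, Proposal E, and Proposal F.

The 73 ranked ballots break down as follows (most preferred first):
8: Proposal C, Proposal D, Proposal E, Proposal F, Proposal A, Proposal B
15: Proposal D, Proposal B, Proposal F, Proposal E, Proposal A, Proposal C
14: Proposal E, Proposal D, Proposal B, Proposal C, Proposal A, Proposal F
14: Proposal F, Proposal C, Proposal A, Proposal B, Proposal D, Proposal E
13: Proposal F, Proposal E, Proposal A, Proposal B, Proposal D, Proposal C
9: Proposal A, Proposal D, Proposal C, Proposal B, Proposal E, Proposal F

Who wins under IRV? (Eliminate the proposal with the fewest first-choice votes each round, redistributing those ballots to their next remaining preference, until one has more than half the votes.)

Proposal D

Round 1: Proposal A 9, Proposal B 0, Proposal C 8, Proposal D 15, Proposal E 14, Proposal F 27. Proposal B eliminated.
Round 2: Proposal A 9, Proposal C 8, Proposal D 15, Proposal E 14, Proposal F 27. Proposal C eliminated.
Round 3: Proposal A 9, Proposal D 23, Proposal E 14, Proposal F 27. Proposal A eliminated.
Round 4: Proposal D 32, Proposal E 14, Proposal F 27. Proposal E eliminated.
Round 5: Proposal D 46, Proposal F 27. Proposal D has a majority (≥37).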